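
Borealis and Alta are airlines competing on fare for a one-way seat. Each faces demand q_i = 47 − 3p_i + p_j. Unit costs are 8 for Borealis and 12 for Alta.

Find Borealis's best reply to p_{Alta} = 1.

Borealis's profit: π = (p_{Borealis} − 8)(47 − 3p_{Borealis} + p_{Alta}).
∂π/∂p_{Borealis} = 71 − 6p_{Borealis} + p_{Alta} = 0 ⇒ p_{Borealis} = 71/6 + (1/6)p_{Alta}.
At p_{Alta} = 1: p_{Borealis} = 71/6 + (1/6)·1 = 12.

12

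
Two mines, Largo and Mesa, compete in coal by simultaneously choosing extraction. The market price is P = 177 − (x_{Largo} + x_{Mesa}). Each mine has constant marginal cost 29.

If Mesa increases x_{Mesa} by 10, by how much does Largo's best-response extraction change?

-5

Mine Largo's profit: π = x_{Largo}(177 − (x_{Largo} + x_{Mesa})) − 29x_{Largo}.
∂π/∂x_{Largo} = 148 − 2x_{Largo} − x_{Mesa} = 0, so x_{Largo} = 74 − 0.5x_{Mesa}.
The reaction-function slope is −0.5, so a 10-unit rise in x_{Mesa} moves x_{Largo} by −0.5 × 10 = −5. Largo's best response falls — the actions are strategic substitutes.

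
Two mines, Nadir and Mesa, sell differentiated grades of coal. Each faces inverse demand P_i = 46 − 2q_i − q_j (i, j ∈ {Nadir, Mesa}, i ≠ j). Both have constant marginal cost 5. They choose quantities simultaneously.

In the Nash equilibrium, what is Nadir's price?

21.4

Mine Nadir's profit: π = q_{Nadir}(46 − 2q_{Nadir} − q_{Mesa}) − 5q_{Nadir}.
∂π/∂q_{Nadir} = 41 − 4q_{Nadir} − q_{Mesa} = 0 ⇒ q_{Nadir} = 10.25 − 0.25q_{Mesa}.
Setting q_{Nadir} = q_{Mesa} in the reaction function: q_{Nadir} = 10.25 − 0.25q_{Nadir}, so q_{Nadir} = 10.25 / 1.25 = 8.2.
P_{Nadir} = 46 − 2·8.2 − 8.2 = 21.4.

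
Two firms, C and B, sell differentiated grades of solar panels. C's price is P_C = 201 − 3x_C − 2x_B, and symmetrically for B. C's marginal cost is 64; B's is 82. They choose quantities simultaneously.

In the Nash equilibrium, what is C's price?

118.75

Firm C's profit: π = x_C(201 − 3x_C − 2x_B) − 64x_C.
∂π/∂x_C = 137 − 6x_C − 2x_B = 0 ⇒ x_C = 137/6 − (1/3)x_B.
Similarly x_B = 119/6 − (1/3)x_C.
Substituting the second reaction function into the first: x_C = 137/6 − (1/3)(119/6 − (1/3)x_C), which gives (8/9)x_C = 146/9 ⇒ x_C = 18.25.
Then x_B = 119/6 − (1/3)·18.25 = 13.75.
P_C = 201 − 3·18.25 − 2·13.75 = 118.75.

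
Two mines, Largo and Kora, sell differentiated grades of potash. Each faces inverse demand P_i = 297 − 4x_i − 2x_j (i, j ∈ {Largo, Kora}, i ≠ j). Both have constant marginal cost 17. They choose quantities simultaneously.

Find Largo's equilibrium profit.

3136

Mine Largo's profit: π = x_{Largo}(297 − 4x_{Largo} − 2x_{Kora}) − 17x_{Largo}.
∂π/∂x_{Largo} = 280 − 8x_{Largo} − 2x_{Kora} = 0 ⇒ x_{Largo} = 35 − 0.25x_{Kora}.
Setting x_{Largo} = x_{Kora} in the reaction function: x_{Largo} = 35 − 0.25x_{Largo}, so x_{Largo} = 35 / 1.25 = 28.
P_{Largo} = 297 − 4·28 − 2·28 = 129.
Profit = (129 − 17)·28 = 3136.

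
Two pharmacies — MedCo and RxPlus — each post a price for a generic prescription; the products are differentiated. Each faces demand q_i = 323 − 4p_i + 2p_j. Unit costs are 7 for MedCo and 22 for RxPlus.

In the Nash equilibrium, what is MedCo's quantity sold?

214

MedCo's profit: π = (p_{MedCo} − 7)(323 − 4p_{MedCo} + 2p_{RxPlus}).
∂π/∂p_{MedCo} = 351 − 8p_{MedCo} + 2p_{RxPlus} = 0 ⇒ p_{MedCo} = 43.875 + 0.25p_{RxPlus}.
Similarly p_{RxPlus} = 51.375 + 0.25p_{MedCo}.
Substituting the second reaction function into the first: p_{MedCo} = 43.875 + 0.25(51.375 + 0.25p_{MedCo}), which gives 0.9375p_{MedCo} = 1815/32 ⇒ p_{MedCo} = 60.5.
Then p_{RxPlus} = 51.375 + 0.25·60.5 = 66.5.
q_{MedCo} = 323 − 4·60.5 + 2·66.5 = 214.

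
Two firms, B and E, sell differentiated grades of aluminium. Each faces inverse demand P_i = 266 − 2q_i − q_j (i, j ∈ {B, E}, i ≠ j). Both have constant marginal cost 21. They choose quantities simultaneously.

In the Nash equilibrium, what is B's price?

Firm B's profit: π = q_B(266 − 2q_B − q_E) − 21q_B.
∂π/∂q_B = 245 − 4q_B − q_E = 0 ⇒ q_B = 61.25 − 0.25q_E.
By symmetry q_E = q_B; substituting into the reaction function, 1.25q_B = 61.25 and q_B = 49.
P_B = 266 − 2·49 − 49 = 119.

119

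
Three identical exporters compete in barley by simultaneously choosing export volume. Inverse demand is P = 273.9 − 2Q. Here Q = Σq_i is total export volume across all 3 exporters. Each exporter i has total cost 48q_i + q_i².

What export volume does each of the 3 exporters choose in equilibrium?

A representative exporter's profit is π_i = q_i(273.9 − 2Q) − 48q_i − q_i², with Q = q_i + Σ_{j≠i} q_j.
First-order condition: 225.9 − 6q_i − 2Σ_{j≠i} q_j = 0.
In a symmetric equilibrium every exporter chooses the same q, so Σ_{j≠i} q_j = 2q. The condition becomes 225.9 − 10q = 0, giving q = 225.9/10 = 22.59.

22.59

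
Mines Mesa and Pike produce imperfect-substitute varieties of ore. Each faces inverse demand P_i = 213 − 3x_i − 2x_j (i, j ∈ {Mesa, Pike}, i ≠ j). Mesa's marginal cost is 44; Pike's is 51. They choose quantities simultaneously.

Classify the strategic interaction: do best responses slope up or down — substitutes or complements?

strategic substitutes

Mine Mesa's profit: π = x_{Mesa}(213 − 3x_{Mesa} − 2x_{Pike}) − 44x_{Mesa}.
∂π/∂x_{Mesa} = 169 − 6x_{Mesa} − 2x_{Pike} = 0 ⇒ x_{Mesa} = 169/6 − (1/3)x_{Pike}.
The best-response slope dx_{Mesa}/dx_{Pike} = −1/3 < 0: the reaction function is downward-sloping, so the choices are strategic substitutes.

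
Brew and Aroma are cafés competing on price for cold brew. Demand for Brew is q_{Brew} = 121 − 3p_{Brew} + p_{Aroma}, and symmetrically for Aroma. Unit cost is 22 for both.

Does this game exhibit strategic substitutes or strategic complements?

Brew's profit: π = (p_{Brew} − 22)(121 − 3p_{Brew} + p_{Aroma}).
∂π/∂p_{Brew} = 187 − 6p_{Brew} + p_{Aroma} = 0 ⇒ p_{Brew} = 187/6 + (1/6)p_{Aroma}.
The best-response slope dp_{Brew}/dp_{Aroma} = 1/6 > 0: the reaction function is upward-sloping, so the choices are strategic complements.

strategic complements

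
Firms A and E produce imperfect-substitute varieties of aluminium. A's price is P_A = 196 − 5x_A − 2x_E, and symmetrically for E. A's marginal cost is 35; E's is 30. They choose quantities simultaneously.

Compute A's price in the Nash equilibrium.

101.5625

Firm A's profit: π = x_A(196 − 5x_A − 2x_E) − 35x_A.
∂π/∂x_A = 161 − 10x_A − 2x_E = 0 ⇒ x_A = 16.1 − 0.2x_E.
Similarly x_E = 16.6 − 0.2x_A.
Plugging x_E into A's best response: x_A = 16.1 − 0.2(16.6 − 0.2x_A) ⇒ 0.96x_A = 12.78, so x_A = 13.3125.
Then x_E = 16.6 − 0.2·13.3125 = 13.9375.
P_A = 196 − 5·13.3125 − 2·13.9375 = 101.5625.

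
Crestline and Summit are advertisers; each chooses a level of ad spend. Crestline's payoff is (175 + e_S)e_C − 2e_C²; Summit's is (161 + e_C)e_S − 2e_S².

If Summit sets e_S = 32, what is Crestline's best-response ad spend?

Expanding Crestline's payoff: 175e_C + e_Se_C − 2e_C².
∂π/∂e_C = 175 + e_S − 4e_C = 0, so e_C = 43.75 + 0.25e_S.
At e_S = 32: e_C = 43.75 + 0.25·32 = 51.75.

51.75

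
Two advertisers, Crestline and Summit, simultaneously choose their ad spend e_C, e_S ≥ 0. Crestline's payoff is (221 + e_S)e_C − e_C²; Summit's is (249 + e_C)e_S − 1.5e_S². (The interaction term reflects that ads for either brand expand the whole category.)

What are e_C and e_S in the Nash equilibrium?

Expanding Crestline's payoff: 221e_C + e_Se_C − e_C².
∂π/∂e_C = 221 + e_S − 2e_C = 0, so e_C = 110.5 + 0.5e_S.
Likewise for Summit: e_S = 83 + (1/3)e_C.
Substituting the second reaction function into the first: e_C = 110.5 + 0.5(83 + (1/3)e_C), which gives (5/6)e_C = 152 ⇒ e_C = 182.4.
Then e_S = 83 + (1/3)·182.4 = 143.8.

182.4, 143.8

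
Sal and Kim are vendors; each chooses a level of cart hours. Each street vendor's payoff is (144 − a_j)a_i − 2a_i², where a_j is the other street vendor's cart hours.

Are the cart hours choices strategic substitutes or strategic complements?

strategic substitutes

Sal's payoff is (144 − a_K)a_S − 2a_S².
∂π/∂a_S = 144 − a_K − 4a_S = 0, so a_S = 36 − 0.25a_K.
The best-response slope da_S/da_K = −0.25 < 0: the reaction function is downward-sloping, so the choices are strategic substitutes.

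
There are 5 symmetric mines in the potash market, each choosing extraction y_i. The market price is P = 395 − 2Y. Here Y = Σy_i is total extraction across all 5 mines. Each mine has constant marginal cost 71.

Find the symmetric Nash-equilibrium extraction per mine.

A representative mine's profit is π_i = y_i(395 − 2Y) − 71y_i, with Y = y_i + Σ_{j≠i} y_j.
First-order condition: 324 − 4y_i − 2Σ_{j≠i} y_j = 0.
In a symmetric equilibrium every mine chooses the same y, so Σ_{j≠i} y_j = 4y. The condition becomes 324 − 12y = 0, giving y = 324/12 = 27.

27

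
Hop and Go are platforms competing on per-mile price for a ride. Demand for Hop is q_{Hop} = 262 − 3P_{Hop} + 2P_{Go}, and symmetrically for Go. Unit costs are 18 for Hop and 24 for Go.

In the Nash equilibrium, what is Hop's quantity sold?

Hop's profit: π = (P_{Hop} − 18)(262 − 3P_{Hop} + 2P_{Go}).
∂π/∂P_{Hop} = 316 − 6P_{Hop} + 2P_{Go} = 0 ⇒ P_{Hop} = 158/3 + (1/3)P_{Go}.
Similarly P_{Go} = 167/3 + (1/3)P_{Hop}.
Plugging P_{Go} into Hop's best response: P_{Hop} = 158/3 + (1/3)(167/3 + (1/3)P_{Hop}) ⇒ (8/9)P_{Hop} = 641/9, so P_{Hop} = 80.125.
Then P_{Go} = 167/3 + (1/3)·80.125 = 82.375.
q_{Hop} = 262 − 3·80.125 + 2·82.375 = 186.375.

186.375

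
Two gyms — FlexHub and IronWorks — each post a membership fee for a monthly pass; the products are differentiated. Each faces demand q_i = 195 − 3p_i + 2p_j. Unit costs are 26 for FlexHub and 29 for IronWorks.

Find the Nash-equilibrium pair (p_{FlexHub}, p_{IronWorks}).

FlexHub's profit: π = (p_{FlexHub} − 26)(195 − 3p_{FlexHub} + 2p_{IronWorks}).
∂π/∂p_{FlexHub} = 273 − 6p_{FlexHub} + 2p_{IronWorks} = 0 ⇒ p_{FlexHub} = 45.5 + (1/3)p_{IronWorks}.
Similarly p_{IronWorks} = 47 + (1/3)p_{FlexHub}.
Plugging p_{IronWorks} into FlexHub's best response: p_{FlexHub} = 45.5 + (1/3)(47 + (1/3)p_{FlexHub}) ⇒ (8/9)p_{FlexHub} = 367/6, so p_{FlexHub} = 68.8125.
Then p_{IronWorks} = 47 + (1/3)·68.8125 = 69.9375.

68.8125, 69.9375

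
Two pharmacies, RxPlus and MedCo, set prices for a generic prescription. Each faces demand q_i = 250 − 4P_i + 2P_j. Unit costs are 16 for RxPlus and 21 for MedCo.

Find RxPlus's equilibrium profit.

5476

RxPlus's profit: π = (P_{RxPlus} − 16)(250 − 4P_{RxPlus} + 2P_{MedCo}).
∂π/∂P_{RxPlus} = 314 − 8P_{RxPlus} + 2P_{MedCo} = 0 ⇒ P_{RxPlus} = 39.25 + 0.25P_{MedCo}.
Similarly P_{MedCo} = 41.75 + 0.25P_{RxPlus}.
Plugging P_{MedCo} into RxPlus's best response: P_{RxPlus} = 39.25 + 0.25(41.75 + 0.25P_{RxPlus}) ⇒ 0.9375P_{RxPlus} = 49.6875, so P_{RxPlus} = 53.
Then P_{MedCo} = 41.75 + 0.25·53 = 55.
q_{RxPlus} = 250 − 4·53 + 2·55 = 148.
Profit = (53 − 16)·148 = 5476.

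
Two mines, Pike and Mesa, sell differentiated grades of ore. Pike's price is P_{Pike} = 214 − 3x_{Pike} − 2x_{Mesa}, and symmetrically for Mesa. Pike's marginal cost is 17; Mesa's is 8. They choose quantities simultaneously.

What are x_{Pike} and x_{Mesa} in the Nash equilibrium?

24.0625, 26.3125

Mine Pike's profit: π = x_{Pike}(214 − 3x_{Pike} − 2x_{Mesa}) − 17x_{Pike}.
∂π/∂x_{Pike} = 197 − 6x_{Pike} − 2x_{Mesa} = 0 ⇒ x_{Pike} = 197/6 − (1/3)x_{Mesa}.
Similarly x_{Mesa} = 103/3 − (1/3)x_{Pike}.
Substituting the second reaction function into the first: x_{Pike} = 197/6 − (1/3)(103/3 − (1/3)x_{Pike}), which gives (8/9)x_{Pike} = 385/18 ⇒ x_{Pike} = 24.0625.
Then x_{Mesa} = 103/3 − (1/3)·24.0625 = 26.3125.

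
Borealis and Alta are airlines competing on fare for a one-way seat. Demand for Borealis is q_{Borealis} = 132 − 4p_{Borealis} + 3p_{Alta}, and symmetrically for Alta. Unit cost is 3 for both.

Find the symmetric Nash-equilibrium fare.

28.8

Borealis's profit: π = (p_{Borealis} − 3)(132 − 4p_{Borealis} + 3p_{Alta}).
∂π/∂p_{Borealis} = 144 − 8p_{Borealis} + 3p_{Alta} = 0 ⇒ p_{Borealis} = 18 + 0.375p_{Alta}.
Setting p_{Borealis} = p_{Alta} in the reaction function: p_{Borealis} = 18 + 0.375p_{Borealis}, so p_{Borealis} = 18 / 0.625 = 28.8.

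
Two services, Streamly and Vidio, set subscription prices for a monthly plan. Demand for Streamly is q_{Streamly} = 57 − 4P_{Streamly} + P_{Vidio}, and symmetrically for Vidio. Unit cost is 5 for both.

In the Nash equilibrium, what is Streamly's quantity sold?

Streamly's profit: π = (P_{Streamly} − 5)(57 − 4P_{Streamly} + P_{Vidio}).
∂π/∂P_{Streamly} = 77 − 8P_{Streamly} + P_{Vidio} = 0 ⇒ P_{Streamly} = 9.625 + 0.125P_{Vidio}.
Setting P_{Streamly} = P_{Vidio} in the reaction function: P_{Streamly} = 9.625 + 0.125P_{Streamly}, so P_{Streamly} = 9.625 / 0.875 = 11.
q_{Streamly} = 57 − 4·11 + 11 = 24.

24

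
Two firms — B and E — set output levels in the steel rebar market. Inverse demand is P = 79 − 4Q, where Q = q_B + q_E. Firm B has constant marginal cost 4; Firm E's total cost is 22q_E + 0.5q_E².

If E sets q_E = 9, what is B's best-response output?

4.875

Firm B's profit: π = q_B(79 − 4(q_B + q_E)) − 4q_B.
∂π/∂q_B = 75 − 8q_B − 4q_E = 0, so q_B = 9.375 − 0.5q_E.
At q_E = 9: q_B = 9.375 − 0.5·9 = 4.875.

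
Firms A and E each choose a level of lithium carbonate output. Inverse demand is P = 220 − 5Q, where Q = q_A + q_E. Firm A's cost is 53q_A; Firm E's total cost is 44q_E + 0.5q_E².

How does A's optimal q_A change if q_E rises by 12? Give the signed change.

-6

Firm A's profit: π = q_A(220 − 5(q_A + q_E)) − 53q_A.
∂π/∂q_A = 167 − 10q_A − 5q_E = 0, so q_A = 16.7 − 0.5q_E.
The reaction-function slope is −0.5, so a 12-unit rise in q_E moves q_A by −0.5 × 12 = −6. A's best response falls — the actions are strategic substitutes.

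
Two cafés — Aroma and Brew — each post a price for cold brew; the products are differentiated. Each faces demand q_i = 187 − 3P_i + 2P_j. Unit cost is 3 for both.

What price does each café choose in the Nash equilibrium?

Aroma's profit: π = (P_{Aroma} − 3)(187 − 3P_{Aroma} + 2P_{Brew}).
∂π/∂P_{Aroma} = 196 − 6P_{Aroma} + 2P_{Brew} = 0 ⇒ P_{Aroma} = 98/3 + (1/3)P_{Brew}.
Setting P_{Aroma} = P_{Brew} in the reaction function: P_{Aroma} = 98/3 + (1/3)P_{Aroma}, so P_{Aroma} = (98/3) / (2/3) = 49.

49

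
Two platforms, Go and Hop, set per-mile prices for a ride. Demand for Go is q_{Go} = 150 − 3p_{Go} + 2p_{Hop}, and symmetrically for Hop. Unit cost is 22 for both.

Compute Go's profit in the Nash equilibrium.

Go's profit: π = (p_{Go} − 22)(150 − 3p_{Go} + 2p_{Hop}).
∂π/∂p_{Go} = 216 − 6p_{Go} + 2p_{Hop} = 0 ⇒ p_{Go} = 36 + (1/3)p_{Hop}.
The game is symmetric, so in equilibrium p_{Hop} = p_{Go}: the reaction function gives (2/3)p_{Go} = 36, hence p_{Go} = 54.
q_{Go} = 150 − 3·54 + 2·54 = 96.
Profit = (54 − 22)·96 = 3072.

3072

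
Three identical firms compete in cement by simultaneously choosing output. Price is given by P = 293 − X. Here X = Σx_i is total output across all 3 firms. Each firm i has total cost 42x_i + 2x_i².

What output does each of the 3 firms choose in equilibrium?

A representative firm's profit is π_i = x_i(293 − X) − 42x_i − 2x_i², with X = x_i + Σ_{j≠i} x_j.
First-order condition: 251 − 6x_i − Σ_{j≠i} x_j = 0.
With identical firms, set every x_j = x: then 251 − 6x − 2x = 0, i.e. x = 251/8 = 31.375.

31.375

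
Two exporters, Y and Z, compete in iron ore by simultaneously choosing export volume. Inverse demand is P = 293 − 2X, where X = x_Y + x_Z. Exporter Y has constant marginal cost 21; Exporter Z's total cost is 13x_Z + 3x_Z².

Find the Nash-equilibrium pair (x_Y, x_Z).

60, 16

Exporter Y's profit: π = x_Y(293 − 2(x_Y + x_Z)) − 21x_Y.
∂π/∂x_Y = 272 − 4x_Y − 2x_Z = 0, so x_Y = 68 − 0.5x_Z.
For Z: ∂π/∂x_Z = 280 − 10x_Z − 2x_Y = 0 ⇒ x_Z = 28 − 0.2x_Y.
Substituting the second reaction function into the first: x_Y = 68 − 0.5(28 − 0.2x_Y), which gives 0.9x_Y = 54 ⇒ x_Y = 60.
Then x_Z = 28 − 0.2·60 = 16.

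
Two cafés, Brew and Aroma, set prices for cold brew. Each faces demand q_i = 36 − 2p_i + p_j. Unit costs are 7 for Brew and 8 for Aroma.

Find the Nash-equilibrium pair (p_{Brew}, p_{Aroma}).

Brew's profit: π = (p_{Brew} − 7)(36 − 2p_{Brew} + p_{Aroma}).
∂π/∂p_{Brew} = 50 − 4p_{Brew} + p_{Aroma} = 0 ⇒ p_{Brew} = 12.5 + 0.25p_{Aroma}.
Similarly p_{Aroma} = 13 + 0.25p_{Brew}.
Substituting the second reaction function into the first: p_{Brew} = 12.5 + 0.25(13 + 0.25p_{Brew}), which gives 0.9375p_{Brew} = 15.75 ⇒ p_{Brew} = 16.8.
Then p_{Aroma} = 13 + 0.25·16.8 = 17.2.

16.8, 17.2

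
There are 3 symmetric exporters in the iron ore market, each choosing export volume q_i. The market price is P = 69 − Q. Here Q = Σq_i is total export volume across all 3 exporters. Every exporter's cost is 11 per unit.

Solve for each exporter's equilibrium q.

A representative exporter's profit is π_i = q_i(69 − Q) − 11q_i, with Q = q_i + Σ_{j≠i} q_j.
First-order condition: 58 − 2q_i − Σ_{j≠i} q_j = 0.
In a symmetric equilibrium every exporter chooses the same q, so Σ_{j≠i} q_j = 2q. The condition becomes 58 − 4q = 0, giving q = 58/4 = 14.5.

14.5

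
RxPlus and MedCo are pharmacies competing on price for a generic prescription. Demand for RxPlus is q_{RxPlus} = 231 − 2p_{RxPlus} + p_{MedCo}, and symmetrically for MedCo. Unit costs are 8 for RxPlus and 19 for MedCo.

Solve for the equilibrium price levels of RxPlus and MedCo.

RxPlus's profit: π = (p_{RxPlus} − 8)(231 − 2p_{RxPlus} + p_{MedCo}).
∂π/∂p_{RxPlus} = 247 − 4p_{RxPlus} + p_{MedCo} = 0 ⇒ p_{RxPlus} = 61.75 + 0.25p_{MedCo}.
Similarly p_{MedCo} = 67.25 + 0.25p_{RxPlus}.
Solving the two reaction functions simultaneously: (1 − (0.25)(0.25))p_{RxPlus} = 61.75 + 0.25·67.25, so 0.9375p_{RxPlus} = 78.5625 and p_{RxPlus} = 83.8.
Then p_{MedCo} = 67.25 + 0.25·83.8 = 88.2.

83.8, 88.2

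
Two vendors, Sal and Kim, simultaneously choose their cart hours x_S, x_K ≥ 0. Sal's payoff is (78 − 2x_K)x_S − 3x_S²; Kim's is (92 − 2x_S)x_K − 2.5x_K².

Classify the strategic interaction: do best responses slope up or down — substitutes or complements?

Expanding Sal's payoff: 78x_S − 2x_Kx_S − 3x_S².
∂π/∂x_S = 78 − 2x_K − 6x_S = 0, so x_S = 13 − (1/3)x_K.
The best-response slope dx_S/dx_K = −1/3 < 0: the reaction function is downward-sloping, so the choices are strategic substitutes.

strategic substitutes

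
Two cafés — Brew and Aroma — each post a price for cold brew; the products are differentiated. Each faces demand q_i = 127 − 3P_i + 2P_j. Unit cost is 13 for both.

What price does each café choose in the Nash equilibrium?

41.5

Brew's profit: π = (P_{Brew} − 13)(127 − 3P_{Brew} + 2P_{Aroma}).
∂π/∂P_{Brew} = 166 − 6P_{Brew} + 2P_{Aroma} = 0 ⇒ P_{Brew} = 83/3 + (1/3)P_{Aroma}.
By symmetry P_{Aroma} = P_{Brew}; substituting into the reaction function, (2/3)P_{Brew} = 83/3 and P_{Brew} = 41.5.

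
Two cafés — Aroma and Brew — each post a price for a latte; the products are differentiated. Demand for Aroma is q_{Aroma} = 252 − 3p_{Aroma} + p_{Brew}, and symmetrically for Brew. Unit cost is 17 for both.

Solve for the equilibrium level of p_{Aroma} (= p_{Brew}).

Aroma's profit: π = (p_{Aroma} − 17)(252 − 3p_{Aroma} + p_{Brew}).
∂π/∂p_{Aroma} = 303 − 6p_{Aroma} + p_{Brew} = 0 ⇒ p_{Aroma} = 50.5 + (1/6)p_{Brew}.
Setting p_{Aroma} = p_{Brew} in the reaction function: p_{Aroma} = 50.5 + (1/6)p_{Aroma}, so p_{Aroma} = 50.5 / (5/6) = 60.6.

60.6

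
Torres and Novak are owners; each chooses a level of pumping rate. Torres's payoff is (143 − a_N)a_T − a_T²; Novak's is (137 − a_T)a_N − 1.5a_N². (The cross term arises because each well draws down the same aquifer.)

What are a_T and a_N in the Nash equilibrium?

Expanding Torres's payoff: 143a_T − a_Na_T − a_T².
∂π/∂a_T = 143 − a_N − 2a_T = 0, so a_T = 71.5 − 0.5a_N.
Likewise for Novak: a_N = 137/3 − (1/3)a_T.
Plugging a_N into Torres's best response: a_T = 71.5 − 0.5(137/3 − (1/3)a_T) ⇒ (5/6)a_T = 146/3, so a_T = 58.4.
Then a_N = 137/3 − (1/3)·58.4 = 26.2.

58.4, 26.2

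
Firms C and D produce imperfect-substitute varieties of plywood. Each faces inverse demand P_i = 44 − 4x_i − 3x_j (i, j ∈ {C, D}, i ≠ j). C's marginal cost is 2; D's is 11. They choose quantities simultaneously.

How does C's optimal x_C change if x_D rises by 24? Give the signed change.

Firm C's profit: π = x_C(44 − 4x_C − 3x_D) − 2x_C.
∂π/∂x_C = 42 − 8x_C − 3x_D = 0 ⇒ x_C = 5.25 − 0.375x_D.
The reaction-function slope is −0.375, so a 24-unit rise in x_D moves x_C by −0.375 × 24 = −9. C's best response falls — the actions are strategic substitutes.

-9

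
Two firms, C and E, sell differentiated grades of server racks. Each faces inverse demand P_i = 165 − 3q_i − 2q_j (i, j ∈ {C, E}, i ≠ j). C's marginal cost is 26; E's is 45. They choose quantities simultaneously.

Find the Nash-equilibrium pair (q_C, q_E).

Firm C's profit: π = q_C(165 − 3q_C − 2q_E) − 26q_C.
∂π/∂q_C = 139 − 6q_C − 2q_E = 0 ⇒ q_C = 139/6 − (1/3)q_E.
Similarly q_E = 20 − (1/3)q_C.
Substituting the second reaction function into the first: q_C = 139/6 − (1/3)(20 − (1/3)q_C), which gives (8/9)q_C = 16.5 ⇒ q_C = 18.5625.
Then q_E = 20 − (1/3)·18.5625 = 13.8125.

18.5625, 13.8125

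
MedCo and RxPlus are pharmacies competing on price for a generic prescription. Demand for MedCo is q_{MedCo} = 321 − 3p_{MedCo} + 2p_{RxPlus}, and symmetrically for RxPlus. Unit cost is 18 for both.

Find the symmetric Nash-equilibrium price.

MedCo's profit: π = (p_{MedCo} − 18)(321 − 3p_{MedCo} + 2p_{RxPlus}).
∂π/∂p_{MedCo} = 375 − 6p_{MedCo} + 2p_{RxPlus} = 0 ⇒ p_{MedCo} = 62.5 + (1/3)p_{RxPlus}.
By symmetry p_{RxPlus} = p_{MedCo}; substituting into the reaction function, (2/3)p_{MedCo} = 62.5 and p_{MedCo} = 93.75.

93.75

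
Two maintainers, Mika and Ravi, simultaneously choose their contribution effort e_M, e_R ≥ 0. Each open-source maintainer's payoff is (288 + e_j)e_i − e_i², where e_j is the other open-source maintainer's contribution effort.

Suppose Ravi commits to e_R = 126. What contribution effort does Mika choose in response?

207

Mika's payoff is (288 + e_R)e_M − e_M².
∂π/∂e_M = 288 + e_R − 2e_M = 0, so e_M = 144 + 0.5e_R.
At e_R = 126: e_M = 144 + 0.5·126 = 207.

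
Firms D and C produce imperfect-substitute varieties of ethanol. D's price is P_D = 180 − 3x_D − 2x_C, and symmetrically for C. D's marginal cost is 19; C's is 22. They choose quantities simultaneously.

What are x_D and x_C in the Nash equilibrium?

20.3125, 19.5625

Firm D's profit: π = x_D(180 − 3x_D − 2x_C) − 19x_D.
∂π/∂x_D = 161 − 6x_D − 2x_C = 0 ⇒ x_D = 161/6 − (1/3)x_C.
Similarly x_C = 79/3 − (1/3)x_D.
Substituting the second reaction function into the first: x_D = 161/6 − (1/3)(79/3 − (1/3)x_D), which gives (8/9)x_D = 325/18 ⇒ x_D = 20.3125.
Then x_C = 79/3 − (1/3)·20.3125 = 19.5625.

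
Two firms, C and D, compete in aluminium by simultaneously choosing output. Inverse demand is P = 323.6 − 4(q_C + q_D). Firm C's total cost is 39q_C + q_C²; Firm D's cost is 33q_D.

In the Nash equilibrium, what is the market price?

Firm C's profit: π = q_C(323.6 − 4(q_C + q_D)) − 39q_C − q_C².
∂π/∂q_C = 284.6 − 10q_C − 4q_D = 0, so q_C = 28.46 − 0.4q_D.
For D: ∂π/∂q_D = 290.6 − 8q_D − 4q_C = 0 ⇒ q_D = 36.325 − 0.5q_C.
Plugging q_D into C's best response: q_C = 28.46 − 0.4(36.325 − 0.5q_C) ⇒ 0.8q_C = 13.93, so q_C = 17.4125.
Then q_D = 36.325 − 0.5·17.4125 = 4419/160.
Equilibrium price: P = 323.6 − 4·(1441/32) = 143.475.

143.475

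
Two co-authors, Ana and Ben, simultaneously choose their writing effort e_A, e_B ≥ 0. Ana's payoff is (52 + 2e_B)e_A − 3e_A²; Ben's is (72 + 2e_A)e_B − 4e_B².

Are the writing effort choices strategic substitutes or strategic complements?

Expanding Ana's payoff: 52e_A + 2e_Be_A − 3e_A².
∂π/∂e_A = 52 + 2e_B − 6e_A = 0, so e_A = 26/3 + (1/3)e_B.
The best-response slope de_A/de_B = 1/3 > 0: the reaction function is upward-sloping, so the choices are strategic complements.

strategic complements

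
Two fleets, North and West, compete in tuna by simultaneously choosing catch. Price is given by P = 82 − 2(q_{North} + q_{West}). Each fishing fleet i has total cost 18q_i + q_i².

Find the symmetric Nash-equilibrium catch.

8

Fishing fleet North's profit: π = q_{North}(82 − 2(q_{North} + q_{West})) − 18q_{North} − q_{North}².
∂π/∂q_{North} = 64 − 6q_{North} − 2q_{West} = 0, so q_{North} = 32/3 − (1/3)q_{West}.
Setting q_{North} = q_{West} in the reaction function: q_{North} = 32/3 − (1/3)q_{North}, so q_{North} = (32/3) / (4/3) = 8.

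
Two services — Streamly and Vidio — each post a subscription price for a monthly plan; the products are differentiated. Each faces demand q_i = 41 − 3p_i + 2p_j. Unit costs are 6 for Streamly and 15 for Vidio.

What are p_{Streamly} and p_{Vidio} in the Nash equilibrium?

16.4375, 19.8125

Streamly's profit: π = (p_{Streamly} − 6)(41 − 3p_{Streamly} + 2p_{Vidio}).
∂π/∂p_{Streamly} = 59 − 6p_{Streamly} + 2p_{Vidio} = 0 ⇒ p_{Streamly} = 59/6 + (1/3)p_{Vidio}.
Similarly p_{Vidio} = 43/3 + (1/3)p_{Streamly}.
Plugging p_{Vidio} into Streamly's best response: p_{Streamly} = 59/6 + (1/3)(43/3 + (1/3)p_{Streamly}) ⇒ (8/9)p_{Streamly} = 263/18, so p_{Streamly} = 16.4375.
Then p_{Vidio} = 43/3 + (1/3)·16.4375 = 19.8125.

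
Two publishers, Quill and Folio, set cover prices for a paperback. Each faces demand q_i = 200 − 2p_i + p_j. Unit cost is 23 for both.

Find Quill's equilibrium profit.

Quill's profit: π = (p_{Quill} − 23)(200 − 2p_{Quill} + p_{Folio}).
∂π/∂p_{Quill} = 246 − 4p_{Quill} + p_{Folio} = 0 ⇒ p_{Quill} = 61.5 + 0.25p_{Folio}.
By symmetry p_{Folio} = p_{Quill}; substituting into the reaction function, 0.75p_{Quill} = 61.5 and p_{Quill} = 82.
q_{Quill} = 200 − 2·82 + 82 = 118.
Profit = (82 − 23)·118 = 6962.

6962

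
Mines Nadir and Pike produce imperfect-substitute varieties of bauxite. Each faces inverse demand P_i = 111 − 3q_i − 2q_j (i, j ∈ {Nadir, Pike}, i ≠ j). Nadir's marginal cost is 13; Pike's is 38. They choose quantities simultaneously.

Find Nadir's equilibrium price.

54.4375

Mine Nadir's profit: π = q_{Nadir}(111 − 3q_{Nadir} − 2q_{Pike}) − 13q_{Nadir}.
∂π/∂q_{Nadir} = 98 − 6q_{Nadir} − 2q_{Pike} = 0 ⇒ q_{Nadir} = 49/3 − (1/3)q_{Pike}.
Similarly q_{Pike} = 73/6 − (1/3)q_{Nadir}.
Plugging q_{Pike} into Nadir's best response: q_{Nadir} = 49/3 − (1/3)(73/6 − (1/3)q_{Nadir}) ⇒ (8/9)q_{Nadir} = 221/18, so q_{Nadir} = 13.8125.
Then q_{Pike} = 73/6 − (1/3)·13.8125 = 7.5625.
P_{Nadir} = 111 − 3·13.8125 − 2·7.5625 = 54.4375.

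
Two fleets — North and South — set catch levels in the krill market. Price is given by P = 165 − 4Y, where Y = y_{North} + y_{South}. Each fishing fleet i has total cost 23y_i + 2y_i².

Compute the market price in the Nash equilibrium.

94

Fishing fleet North's profit: π = y_{North}(165 − 4(y_{North} + y_{South})) − 23y_{North} − 2y_{North}².
∂π/∂y_{North} = 142 − 12y_{North} − 4y_{South} = 0, so y_{North} = 71/6 − (1/3)y_{South}.
By symmetry y_{South} = y_{North}; substituting into the reaction function, (4/3)y_{North} = 71/6 and y_{North} = 8.875.
Equilibrium price: P = 165 − 4·17.75 = 94.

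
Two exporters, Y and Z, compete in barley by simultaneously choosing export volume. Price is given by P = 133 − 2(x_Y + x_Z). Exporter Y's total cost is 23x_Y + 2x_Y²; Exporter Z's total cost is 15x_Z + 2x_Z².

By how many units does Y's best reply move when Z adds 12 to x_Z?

Exporter Y's profit: π = x_Y(133 − 2(x_Y + x_Z)) − 23x_Y − 2x_Y².
∂π/∂x_Y = 110 − 8x_Y − 2x_Z = 0, so x_Y = 13.75 − 0.25x_Z.
The reaction-function slope is −0.25, so a 12-unit rise in x_Z moves x_Y by −0.25 × 12 = −3. Y's best response falls — the actions are strategic substitutes.

-3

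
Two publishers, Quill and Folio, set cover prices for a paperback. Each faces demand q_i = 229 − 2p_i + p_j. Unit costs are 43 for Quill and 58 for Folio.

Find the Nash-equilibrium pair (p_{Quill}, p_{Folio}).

107, 113

Quill's profit: π = (p_{Quill} − 43)(229 − 2p_{Quill} + p_{Folio}).
∂π/∂p_{Quill} = 315 − 4p_{Quill} + p_{Folio} = 0 ⇒ p_{Quill} = 78.75 + 0.25p_{Folio}.
Similarly p_{Folio} = 86.25 + 0.25p_{Quill}.
Plugging p_{Folio} into Quill's best response: p_{Quill} = 78.75 + 0.25(86.25 + 0.25p_{Quill}) ⇒ 0.9375p_{Quill} = 100.3125, so p_{Quill} = 107.
Then p_{Folio} = 86.25 + 0.25·107 = 113.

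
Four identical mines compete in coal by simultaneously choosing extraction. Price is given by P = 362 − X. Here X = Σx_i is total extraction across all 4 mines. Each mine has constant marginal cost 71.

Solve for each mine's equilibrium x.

A representative mine's profit is π_i = x_i(362 − X) − 71x_i, with X = x_i + Σ_{j≠i} x_j.
First-order condition: 291 − 2x_i − Σ_{j≠i} x_j = 0.
Imposing symmetry (x_j = x for all j) turns Σ_{j≠i} x_j into 3x, so 291 = 5x and x = 58.2.

58.2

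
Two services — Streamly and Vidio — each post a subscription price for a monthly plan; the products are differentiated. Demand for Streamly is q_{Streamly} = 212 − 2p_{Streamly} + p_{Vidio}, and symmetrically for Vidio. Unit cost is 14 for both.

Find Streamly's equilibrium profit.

8712

Streamly's profit: π = (p_{Streamly} − 14)(212 − 2p_{Streamly} + p_{Vidio}).
∂π/∂p_{Streamly} = 240 − 4p_{Streamly} + p_{Vidio} = 0 ⇒ p_{Streamly} = 60 + 0.25p_{Vidio}.
By symmetry p_{Vidio} = p_{Streamly}; substituting into the reaction function, 0.75p_{Streamly} = 60 and p_{Streamly} = 80.
q_{Streamly} = 212 − 2·80 + 80 = 132.
Profit = (80 − 14)·132 = 8712.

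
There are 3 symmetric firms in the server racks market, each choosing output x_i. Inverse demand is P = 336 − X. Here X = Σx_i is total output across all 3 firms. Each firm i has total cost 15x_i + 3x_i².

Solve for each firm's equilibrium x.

A representative firm's profit is π_i = x_i(336 − X) − 15x_i − 3x_i², with X = x_i + Σ_{j≠i} x_j.
First-order condition: 321 − 8x_i − Σ_{j≠i} x_j = 0.
Imposing symmetry (x_j = x for all j) turns Σ_{j≠i} x_j into 2x, so 321 = 10x and x = 32.1.

32.1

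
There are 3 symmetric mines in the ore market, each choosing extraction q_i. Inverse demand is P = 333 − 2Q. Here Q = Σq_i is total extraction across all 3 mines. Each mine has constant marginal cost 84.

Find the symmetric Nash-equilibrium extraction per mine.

A representative mine's profit is π_i = q_i(333 − 2Q) − 84q_i, with Q = q_i + Σ_{j≠i} q_j.
First-order condition: 249 − 4q_i − 2Σ_{j≠i} q_j = 0.
With identical mines, set every q_j = q: then 249 − 4q − 4q = 0, i.e. q = 249/8 = 31.125.

31.125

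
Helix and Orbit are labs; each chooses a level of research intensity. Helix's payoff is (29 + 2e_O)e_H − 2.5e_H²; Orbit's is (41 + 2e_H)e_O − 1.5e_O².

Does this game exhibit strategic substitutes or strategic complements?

strategic complements

Expanding Helix's payoff: 29e_H + 2e_Oe_H − 2.5e_H².
∂π/∂e_H = 29 + 2e_O − 5e_H = 0, so e_H = 5.8 + 0.4e_O.
The best-response slope de_H/de_O = 0.4 > 0: the reaction function is upward-sloping, so the choices are strategic complements.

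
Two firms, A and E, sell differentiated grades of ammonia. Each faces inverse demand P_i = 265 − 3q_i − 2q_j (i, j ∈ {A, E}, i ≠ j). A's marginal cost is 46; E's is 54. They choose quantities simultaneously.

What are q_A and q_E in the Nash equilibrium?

Firm A's profit: π = q_A(265 − 3q_A − 2q_E) − 46q_A.
∂π/∂q_A = 219 − 6q_A − 2q_E = 0 ⇒ q_A = 36.5 − (1/3)q_E.
Similarly q_E = 211/6 − (1/3)q_A.
Plugging q_E into A's best response: q_A = 36.5 − (1/3)(211/6 − (1/3)q_A) ⇒ (8/9)q_A = 223/9, so q_A = 27.875.
Then q_E = 211/6 − (1/3)·27.875 = 25.875.

27.875, 25.875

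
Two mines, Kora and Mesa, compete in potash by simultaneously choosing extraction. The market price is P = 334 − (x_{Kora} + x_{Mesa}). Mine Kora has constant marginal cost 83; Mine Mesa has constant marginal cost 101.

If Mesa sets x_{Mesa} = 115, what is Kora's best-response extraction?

68

Mine Kora's profit: π = x_{Kora}(334 − (x_{Kora} + x_{Mesa})) − 83x_{Kora}.
∂π/∂x_{Kora} = 251 − 2x_{Kora} − x_{Mesa} = 0, so x_{Kora} = 125.5 − 0.5x_{Mesa}.
At x_{Mesa} = 115: x_{Kora} = 125.5 − 0.5·115 = 68.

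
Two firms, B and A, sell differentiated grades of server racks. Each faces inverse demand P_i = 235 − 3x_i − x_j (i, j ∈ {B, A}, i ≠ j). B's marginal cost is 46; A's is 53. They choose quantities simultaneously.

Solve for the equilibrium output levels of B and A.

Firm B's profit: π = x_B(235 − 3x_B − x_A) − 46x_B.
∂π/∂x_B = 189 − 6x_B − x_A = 0 ⇒ x_B = 31.5 − (1/6)x_A.
Similarly x_A = 91/3 − (1/6)x_B.
Plugging x_A into B's best response: x_B = 31.5 − (1/6)(91/3 − (1/6)x_B) ⇒ (35/36)x_B = 238/9, so x_B = 27.2.
Then x_A = 91/3 − (1/6)·27.2 = 25.8.

27.2, 25.8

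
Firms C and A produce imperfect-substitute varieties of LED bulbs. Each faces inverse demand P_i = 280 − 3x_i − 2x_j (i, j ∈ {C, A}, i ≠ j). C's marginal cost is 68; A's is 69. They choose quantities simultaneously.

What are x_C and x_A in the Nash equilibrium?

26.5625, 26.3125

Firm C's profit: π = x_C(280 − 3x_C − 2x_A) − 68x_C.
∂π/∂x_C = 212 − 6x_C − 2x_A = 0 ⇒ x_C = 106/3 − (1/3)x_A.
Similarly x_A = 211/6 − (1/3)x_C.
Solving the two reaction functions simultaneously: (1 − (−1/3)(−1/3))x_C = 106/3 − (1/3)·(211/6), so (8/9)x_C = 425/18 and x_C = 26.5625.
Then x_A = 211/6 − (1/3)·26.5625 = 26.3125.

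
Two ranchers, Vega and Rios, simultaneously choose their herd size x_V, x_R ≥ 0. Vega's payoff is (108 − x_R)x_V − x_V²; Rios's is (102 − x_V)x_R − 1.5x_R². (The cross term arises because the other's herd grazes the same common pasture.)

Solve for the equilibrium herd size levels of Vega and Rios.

Expanding Vega's payoff: 108x_V − x_Rx_V − x_V².
∂π/∂x_V = 108 − x_R − 2x_V = 0, so x_V = 54 − 0.5x_R.
Likewise for Rios: x_R = 34 − (1/3)x_V.
Solving the two reaction functions simultaneously: (1 − (−0.5)(−1/3))x_V = 54 − 0.5·34, so (5/6)x_V = 37 and x_V = 44.4.
Then x_R = 34 − (1/3)·44.4 = 19.2.

44.4, 19.2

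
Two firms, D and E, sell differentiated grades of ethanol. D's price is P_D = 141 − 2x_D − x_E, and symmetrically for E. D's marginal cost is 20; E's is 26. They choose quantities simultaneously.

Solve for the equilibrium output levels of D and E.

24.6, 22.6

Firm D's profit: π = x_D(141 − 2x_D − x_E) − 20x_D.
∂π/∂x_D = 121 − 4x_D − x_E = 0 ⇒ x_D = 30.25 − 0.25x_E.
Similarly x_E = 28.75 − 0.25x_D.
Solving the two reaction functions simultaneously: (1 − (−0.25)(−0.25))x_D = 30.25 − 0.25·28.75, so 0.9375x_D = 23.0625 and x_D = 24.6.
Then x_E = 28.75 − 0.25·24.6 = 22.6.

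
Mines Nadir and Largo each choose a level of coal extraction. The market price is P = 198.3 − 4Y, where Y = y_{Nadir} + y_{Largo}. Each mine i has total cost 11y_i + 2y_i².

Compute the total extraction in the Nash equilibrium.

23.4125

Mine Nadir's profit: π = y_{Nadir}(198.3 − 4(y_{Nadir} + y_{Largo})) − 11y_{Nadir} − 2y_{Nadir}².
∂π/∂y_{Nadir} = 187.3 − 12y_{Nadir} − 4y_{Largo} = 0, so y_{Nadir} = 1873/120 − (1/3)y_{Largo}.
By symmetry y_{Largo} = y_{Nadir}; substituting into the reaction function, (4/3)y_{Nadir} = 1873/120 and y_{Nadir} = 1873/160.
Total extraction: 1873/160 + 1873/160 = 23.4125.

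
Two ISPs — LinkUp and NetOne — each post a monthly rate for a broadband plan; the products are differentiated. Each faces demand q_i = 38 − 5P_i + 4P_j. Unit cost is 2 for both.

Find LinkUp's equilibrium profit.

180

LinkUp's profit: π = (P_{LinkUp} − 2)(38 − 5P_{LinkUp} + 4P_{NetOne}).
∂π/∂P_{LinkUp} = 48 − 10P_{LinkUp} + 4P_{NetOne} = 0 ⇒ P_{LinkUp} = 4.8 + 0.4P_{NetOne}.
By symmetry P_{NetOne} = P_{LinkUp}; substituting into the reaction function, 0.6P_{LinkUp} = 4.8 and P_{LinkUp} = 8.
q_{LinkUp} = 38 − 5·8 + 4·8 = 30.
Profit = (8 − 2)·30 = 180.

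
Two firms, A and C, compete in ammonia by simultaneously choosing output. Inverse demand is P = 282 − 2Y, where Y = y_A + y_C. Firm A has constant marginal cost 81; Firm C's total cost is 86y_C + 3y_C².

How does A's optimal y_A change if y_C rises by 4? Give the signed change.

Firm A's profit: π = y_A(282 − 2(y_A + y_C)) − 81y_A.
∂π/∂y_A = 201 − 4y_A − 2y_C = 0, so y_A = 50.25 − 0.5y_C.
The reaction-function slope is −0.5, so a 4-unit rise in y_C moves y_A by −0.5 × 4 = −2. A's best response falls — the actions are strategic substitutes.

-2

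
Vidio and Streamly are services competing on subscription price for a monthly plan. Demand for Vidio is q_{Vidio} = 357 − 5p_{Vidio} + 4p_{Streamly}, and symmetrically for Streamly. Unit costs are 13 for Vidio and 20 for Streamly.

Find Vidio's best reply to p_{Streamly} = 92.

Vidio's profit: π = (p_{Vidio} − 13)(357 − 5p_{Vidio} + 4p_{Streamly}).
∂π/∂p_{Vidio} = 422 − 10p_{Vidio} + 4p_{Streamly} = 0 ⇒ p_{Vidio} = 42.2 + 0.4p_{Streamly}.
At p_{Streamly} = 92: p_{Vidio} = 42.2 + 0.4·92 = 79.

79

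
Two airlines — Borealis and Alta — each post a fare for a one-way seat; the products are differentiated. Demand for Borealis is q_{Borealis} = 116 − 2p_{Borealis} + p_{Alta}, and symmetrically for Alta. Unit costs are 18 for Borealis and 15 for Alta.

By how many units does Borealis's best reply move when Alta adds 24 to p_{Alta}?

Borealis's profit: π = (p_{Borealis} − 18)(116 − 2p_{Borealis} + p_{Alta}).
∂π/∂p_{Borealis} = 152 − 4p_{Borealis} + p_{Alta} = 0 ⇒ p_{Borealis} = 38 + 0.25p_{Alta}.
The reaction-function slope is 0.25, so a 24-unit rise in p_{Alta} moves p_{Borealis} by 0.25 × 24 = 6. Borealis's best response rises — the actions are strategic complements.

6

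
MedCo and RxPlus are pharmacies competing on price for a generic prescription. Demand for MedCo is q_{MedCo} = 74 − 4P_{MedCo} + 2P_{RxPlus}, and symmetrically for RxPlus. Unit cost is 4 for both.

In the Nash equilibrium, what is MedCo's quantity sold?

MedCo's profit: π = (P_{MedCo} − 4)(74 − 4P_{MedCo} + 2P_{RxPlus}).
∂π/∂P_{MedCo} = 90 − 8P_{MedCo} + 2P_{RxPlus} = 0 ⇒ P_{MedCo} = 11.25 + 0.25P_{RxPlus}.
Setting P_{MedCo} = P_{RxPlus} in the reaction function: P_{MedCo} = 11.25 + 0.25P_{MedCo}, so P_{MedCo} = 11.25 / 0.75 = 15.
q_{MedCo} = 74 − 4·15 + 2·15 = 44.

44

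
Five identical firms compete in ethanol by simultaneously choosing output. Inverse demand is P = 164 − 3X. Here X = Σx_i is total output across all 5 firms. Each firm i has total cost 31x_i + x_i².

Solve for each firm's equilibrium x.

A representative firm's profit is π_i = x_i(164 − 3X) − 31x_i − x_i², with X = x_i + Σ_{j≠i} x_j.
First-order condition: 133 − 8x_i − 3Σ_{j≠i} x_j = 0.
Imposing symmetry (x_j = x for all j) turns Σ_{j≠i} x_j into 4x, so 133 = 20x and x = 6.65.

6.65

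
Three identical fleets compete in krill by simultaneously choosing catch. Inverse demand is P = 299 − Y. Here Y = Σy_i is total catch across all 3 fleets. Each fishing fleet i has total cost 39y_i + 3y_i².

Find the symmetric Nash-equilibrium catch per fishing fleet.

26

A representative fishing fleet's profit is π_i = y_i(299 − Y) − 39y_i − 3y_i², with Y = y_i + Σ_{j≠i} y_j.
First-order condition: 260 − 8y_i − Σ_{j≠i} y_j = 0.
Imposing symmetry (y_j = y for all j) turns Σ_{j≠i} y_j into 2y, so 260 = 10y and y = 26.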